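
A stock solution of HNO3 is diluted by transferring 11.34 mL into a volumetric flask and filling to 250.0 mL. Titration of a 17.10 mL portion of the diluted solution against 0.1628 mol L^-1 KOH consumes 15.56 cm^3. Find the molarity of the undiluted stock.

n(KOH) = 0.1628 x 0.01556 = 0.002533 mol.
n(HNO3) in the aliquot = 0.002533 mol.
[diluted HNO3] = 0.002533 / 0.01710 = 0.1481 M.
Dilution factor = 250.0/11.34 = 22.05, so [stock] = 0.1481 x 22.05 = 3.27 M.

3.27 M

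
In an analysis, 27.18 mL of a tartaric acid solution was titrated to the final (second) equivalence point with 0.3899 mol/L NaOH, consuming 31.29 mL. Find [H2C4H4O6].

n(NaOH) = 0.3899 x 0.03129 = 0.01220 mol.
At the final (second) equivalence point, 2 mol OH^- react per mol H2C4H4O6, so n(H2C4H4O6) = 0.01220 / 2 = 0.006100 mol.
[H2C4H4O6] = 0.006100 / 0.02718 L = 0.224 M.

0.224 M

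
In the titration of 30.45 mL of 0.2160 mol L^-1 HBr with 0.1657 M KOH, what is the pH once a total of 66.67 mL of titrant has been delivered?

12.66

n(acid) = 0.2160 x 0.03045 = 0.006577 mol; n(KOH) added = 0.1657 x 0.06667 = 0.01105 mol.
Base is in excess by 0.01105 - 0.006577 = 0.004470 mol in a total volume of 0.09712 L.
[OH^-] = 0.004470/0.09712 = 0.04603 M, so pOH = 1.34 and pH = 14.00 - 1.34 = 12.66.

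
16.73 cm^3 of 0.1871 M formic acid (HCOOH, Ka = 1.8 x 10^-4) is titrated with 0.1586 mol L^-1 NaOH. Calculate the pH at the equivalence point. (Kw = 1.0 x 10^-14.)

n(HCOOH) = 0.1871 x 0.01673 = 0.003130 mol; V(NaOH) at equivalence = 0.003130/0.1586 = 0.01974 L.
At equivalence all the acid is converted to HCOO-; total volume = 0.01673 + 0.01974 = 0.03647 L, so [HCOO-] = 0.003130/0.03647 = 0.08584 M.
Kb = Kw/Ka = 1.0e-14 / 1.8 x 10^-4 = 5.56e-11.
[OH^-] = sqrt(Kb x [HCOO-]) = sqrt(5.56e-11 x 0.08584) = 2.18e-6 M.
pOH = 5.66, so pH = 14.00 - 5.66 = 8.34.

8.34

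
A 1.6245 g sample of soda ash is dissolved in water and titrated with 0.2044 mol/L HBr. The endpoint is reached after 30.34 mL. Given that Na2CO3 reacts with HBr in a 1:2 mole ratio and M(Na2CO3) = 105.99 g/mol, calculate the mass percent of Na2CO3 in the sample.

20.2%

n(HBr) = 0.2044 x 0.03034 = 0.006201 mol.
n(Na2CO3) = 0.006201 / 2 = 0.003101 mol.
mass of Na2CO3 = 0.003101 x 105.99 = 0.3286 g.
% purity = 0.3286 / 1.6245 x 100 = 20.2%.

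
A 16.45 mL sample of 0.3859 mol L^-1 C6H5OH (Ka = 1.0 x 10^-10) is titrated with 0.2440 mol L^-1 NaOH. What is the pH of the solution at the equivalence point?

11.59

n(C6H5OH) = 0.3859 x 0.01645 = 0.006348 mol; V(NaOH) at equivalence = 0.006348/0.2440 = 0.02602 L.
At equivalence all the acid is converted to C6H5O-; total volume = 0.01645 + 0.02602 = 0.04247 L, so [C6H5O-] = 0.006348/0.04247 = 0.1495 M.
Kb = Kw/Ka = 1.0e-14 / 1.0 x 10^-10 = 0.000100.
[OH^-] = sqrt(Kb x [C6H5O-]) = sqrt(0.000100 x 0.1495) = 0.00387 M.
pOH = 2.41, so pH = 14.00 - 2.41 = 11.59.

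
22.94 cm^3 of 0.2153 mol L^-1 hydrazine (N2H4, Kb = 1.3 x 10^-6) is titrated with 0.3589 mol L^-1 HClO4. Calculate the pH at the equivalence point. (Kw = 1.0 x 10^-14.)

n(N2H4) = 0.2153 x 0.02294 = 0.004939 mol; V(HClO4) at equivalence = 0.004939/0.3589 = 0.01376 L.
At equivalence the base is fully converted to N2H5+; total volume = 0.03670 L, so [N2H5+] = 0.004939/0.03670 = 0.1346 M.
Ka(N2H5+) = Kw/Kb = 1.0e-14 / 1.3 x 10^-6 = 7.69e-9.
[H^+] = sqrt(Ka x [N2H5+]) = sqrt(7.69e-9 x 0.1346) = 3.22e-5 M.
pH = -log(3.22e-5) = 4.49.

4.49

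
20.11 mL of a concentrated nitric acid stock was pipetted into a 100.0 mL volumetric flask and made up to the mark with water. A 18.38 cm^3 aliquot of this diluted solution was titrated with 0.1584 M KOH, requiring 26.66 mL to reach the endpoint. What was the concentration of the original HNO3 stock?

1.14 M

n(KOH) = 0.1584 x 0.02666 = 0.004223 mol.
n(HNO3) in the aliquot = 0.004223 mol.
[diluted HNO3] = 0.004223 / 0.01838 = 0.2298 M.
Dilution factor = 100.0/20.11 = 4.973, so [stock] = 0.2298 x 4.973 = 1.14 M.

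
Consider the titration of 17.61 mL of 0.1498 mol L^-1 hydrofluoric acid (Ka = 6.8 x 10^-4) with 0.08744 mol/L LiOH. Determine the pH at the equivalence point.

7.95

n(HF) = 0.1498 x 0.01761 = 0.002638 mol; V(LiOH) at equivalence = 0.002638/0.08744 = 0.03017 L.
At equivalence all the acid is converted to F-; total volume = 0.01761 + 0.03017 = 0.04778 L, so [F-] = 0.002638/0.04778 = 0.05521 M.
Kb = Kw/Ka = 1.0e-14 / 6.8 x 10^-4 = 1.47e-11.
[OH^-] = sqrt(Kb x [F-]) = sqrt(1.47e-11 x 0.05521) = 9.01e-7 M.
pOH = 6.05, so pH = 14.00 - 6.05 = 7.95.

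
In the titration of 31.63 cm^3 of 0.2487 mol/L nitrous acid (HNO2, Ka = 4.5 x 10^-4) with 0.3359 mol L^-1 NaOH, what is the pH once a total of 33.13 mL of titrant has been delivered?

n(acid) = 0.2487 x 0.03163 = 0.007866 mol; n(NaOH) added = 0.3359 x 0.03313 = 0.01113 mol.
Base is in excess by 0.01113 - 0.007866 = 0.003262 mol in a total volume of 0.06476 L.
[OH^-] = 0.003262/0.06476 = 0.05037 M, so pOH = 1.30 and pH = 14.00 - 1.30 = 12.70.

12.70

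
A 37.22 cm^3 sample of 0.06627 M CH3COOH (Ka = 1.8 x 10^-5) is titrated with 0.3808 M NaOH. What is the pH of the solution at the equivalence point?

8.75

n(CH3COOH) = 0.06627 x 0.03722 = 0.002467 mol; V(NaOH) at equivalence = 0.002467/0.3808 = 0.006477 L.
At equivalence all the acid is converted to CH3COO-; total volume = 0.03722 + 0.006477 = 0.04370 L, so [CH3COO-] = 0.002467/0.04370 = 0.05645 M.
Kb = Kw/Ka = 1.0e-14 / 1.8 x 10^-5 = 5.56e-10.
[OH^-] = sqrt(Kb x [CH3COO-]) = sqrt(5.56e-10 x 0.05645) = 5.60e-6 M.
pOH = 5.25, so pH = 14.00 - 5.25 = 8.75.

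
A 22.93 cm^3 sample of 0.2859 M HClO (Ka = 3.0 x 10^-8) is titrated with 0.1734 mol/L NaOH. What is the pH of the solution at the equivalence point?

n(HClO) = 0.2859 x 0.02293 = 0.006556 mol; V(NaOH) at equivalence = 0.006556/0.1734 = 0.03781 L.
At equivalence all the acid is converted to ClO-; total volume = 0.02293 + 0.03781 = 0.06074 L, so [ClO-] = 0.006556/0.06074 = 0.1079 M.
Kb = Kw/Ka = 1.0e-14 / 3.0 x 10^-8 = 3.33e-7.
[OH^-] = sqrt(Kb x [ClO-]) = sqrt(3.33e-7 x 0.1079) = 0.000190 M.
pOH = 3.72, so pH = 14.00 - 3.72 = 10.28.

10.28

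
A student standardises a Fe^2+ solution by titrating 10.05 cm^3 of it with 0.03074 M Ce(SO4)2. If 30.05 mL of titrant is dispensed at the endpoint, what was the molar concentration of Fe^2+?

0.0919 M

n(Ce(SO4)2) = 0.03074 x 0.03005 = 0.0009237 mol.
From the balanced equation, 1 mol Ce(SO4)2 reacts with 1 mol Fe^2+, so n(Fe^2+) = 0.0009237 x 1/1 = 0.0009237 mol.
[Fe^2+] = 0.0009237 / 0.01005 L = 0.0919 M.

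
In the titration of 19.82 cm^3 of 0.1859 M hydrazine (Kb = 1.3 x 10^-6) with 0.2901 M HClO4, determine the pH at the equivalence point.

n(N2H4) = 0.1859 x 0.01982 = 0.003685 mol; V(HClO4) at equivalence = 0.003685/0.2901 = 0.01270 L.
At equivalence the base is fully converted to N2H5+; total volume = 0.03252 L, so [N2H5+] = 0.003685/0.03252 = 0.1133 M.
Ka(N2H5+) = Kw/Kb = 1.0e-14 / 1.3 x 10^-6 = 7.69e-9.
[H^+] = sqrt(Ka x [N2H5+]) = sqrt(7.69e-9 x 0.1133) = 2.95e-5 M.
pH = -log(2.95e-5) = 4.53.

4.53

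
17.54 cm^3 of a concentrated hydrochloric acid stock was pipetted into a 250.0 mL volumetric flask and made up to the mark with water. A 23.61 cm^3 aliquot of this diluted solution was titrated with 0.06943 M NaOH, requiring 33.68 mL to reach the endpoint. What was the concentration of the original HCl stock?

n(NaOH) = 0.06943 x 0.03368 = 0.002338 mol.
n(HCl) in the aliquot = 0.002338 mol.
[diluted HCl] = 0.002338 / 0.02361 = 0.09904 M.
Dilution factor = 250.0/17.54 = 14.25, so [stock] = 0.09904 x 14.25 = 1.41 M.

1.41 M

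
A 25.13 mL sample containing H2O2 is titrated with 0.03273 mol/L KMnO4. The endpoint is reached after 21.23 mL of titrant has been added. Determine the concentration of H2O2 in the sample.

0.0691 M

n(KMnO4) = 0.03273 x 0.02123 = 0.0006949 mol.
From the balanced equation, 2 mol KMnO4 reacts with 5 mol H2O2, so n(H2O2) = 0.0006949 x 5/2 = 0.001737 mol.
[H2O2] = 0.001737 / 0.02513 L = 0.0691 M.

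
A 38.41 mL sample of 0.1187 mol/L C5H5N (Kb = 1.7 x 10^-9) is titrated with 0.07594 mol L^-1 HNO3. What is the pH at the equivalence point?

n(C5H5N) = 0.1187 x 0.03841 = 0.004559 mol; V(HNO3) at equivalence = 0.004559/0.07594 = 0.06004 L.
At equivalence the base is fully converted to C5H5NH+; total volume = 0.09845 L, so [C5H5NH+] = 0.004559/0.09845 = 0.04631 M.
Ka(C5H5NH+) = Kw/Kb = 1.0e-14 / 1.7 x 10^-9 = 5.88e-6.
[H^+] = sqrt(Ka x [C5H5NH+]) = sqrt(5.88e-6 x 0.04631) = 0.000522 M.
pH = -log(0.000522) = 3.28.

3.28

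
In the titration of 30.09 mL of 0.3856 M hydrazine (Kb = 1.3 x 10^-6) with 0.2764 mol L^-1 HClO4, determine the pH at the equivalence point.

4.45

n(N2H4) = 0.3856 x 0.03009 = 0.01160 mol; V(HClO4) at equivalence = 0.01160/0.2764 = 0.04198 L.
At equivalence the base is fully converted to N2H5+; total volume = 0.07207 L, so [N2H5+] = 0.01160/0.07207 = 0.1610 M.
Ka(N2H5+) = Kw/Kb = 1.0e-14 / 1.3 x 10^-6 = 7.69e-9.
[H^+] = sqrt(Ka x [N2H5+]) = sqrt(7.69e-9 x 0.1610) = 3.52e-5 M.
pH = -log(3.52e-5) = 4.45.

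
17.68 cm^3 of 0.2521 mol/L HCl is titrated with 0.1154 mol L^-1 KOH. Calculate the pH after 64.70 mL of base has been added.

12.56

n(acid) = 0.2521 x 0.01768 = 0.004457 mol; n(KOH) added = 0.1154 x 0.06470 = 0.007466 mol.
Base is in excess by 0.007466 - 0.004457 = 0.003009 mol in a total volume of 0.08238 L.
[OH^-] = 0.003009/0.08238 = 0.03653 M, so pOH = 1.44 and pH = 14.00 - 1.44 = 12.56.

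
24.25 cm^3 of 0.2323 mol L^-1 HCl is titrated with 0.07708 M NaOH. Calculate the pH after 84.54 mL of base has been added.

11.91

n(acid) = 0.2323 x 0.02425 = 0.005633 mol; n(NaOH) added = 0.07708 x 0.08454 = 0.006516 mol.
Base is in excess by 0.006516 - 0.005633 = 0.0008831 mol in a total volume of 0.1088 L.
[OH^-] = 0.0008831/0.1088 = 0.008117 M, so pOH = 2.09 and pH = 14.00 - 2.09 = 11.91.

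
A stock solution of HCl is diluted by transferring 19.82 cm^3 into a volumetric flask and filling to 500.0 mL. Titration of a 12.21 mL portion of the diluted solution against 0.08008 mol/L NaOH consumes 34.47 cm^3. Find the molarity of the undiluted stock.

n(NaOH) = 0.08008 x 0.03447 = 0.002760 mol.
n(HCl) in the aliquot = 0.002760 mol.
[diluted HCl] = 0.002760 / 0.01221 = 0.2261 M.
Dilution factor = 500.0/19.82 = 25.23, so [stock] = 0.2261 x 25.23 = 5.70 M.

5.70 M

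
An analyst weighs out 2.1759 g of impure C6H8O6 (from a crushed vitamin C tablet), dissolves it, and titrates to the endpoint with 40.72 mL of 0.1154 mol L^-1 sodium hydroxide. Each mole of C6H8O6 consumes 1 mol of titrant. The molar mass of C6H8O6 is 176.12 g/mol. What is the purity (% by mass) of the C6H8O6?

n(NaOH) = 0.1154 x 0.04072 = 0.004699 mol.
n(C6H8O6) = 0.004699 / 1 = 0.004699 mol.
mass of C6H8O6 = 0.004699 x 176.12 = 0.8276 g.
% purity = 0.8276 / 2.1759 x 100 = 38.0%.

38.0%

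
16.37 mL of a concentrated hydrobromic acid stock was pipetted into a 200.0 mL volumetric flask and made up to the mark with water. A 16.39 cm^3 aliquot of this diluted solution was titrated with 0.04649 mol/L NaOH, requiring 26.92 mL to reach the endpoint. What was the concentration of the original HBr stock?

n(NaOH) = 0.04649 x 0.02692 = 0.001252 mol.
n(HBr) in the aliquot = 0.001252 mol.
[diluted HBr] = 0.001252 / 0.01639 = 0.07636 M.
Dilution factor = 200.0/16.37 = 12.22, so [stock] = 0.07636 x 12.22 = 0.933 M.

0.933 M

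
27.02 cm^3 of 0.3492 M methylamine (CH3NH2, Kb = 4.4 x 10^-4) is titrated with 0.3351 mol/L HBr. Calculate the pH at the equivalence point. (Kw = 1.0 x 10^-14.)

5.71

n(CH3NH2) = 0.3492 x 0.02702 = 0.009435 mol; V(HBr) at equivalence = 0.009435/0.3351 = 0.02816 L.
At equivalence the base is fully converted to CH3NH3+; total volume = 0.05518 L, so [CH3NH3+] = 0.009435/0.05518 = 0.1710 M.
Ka(CH3NH3+) = Kw/Kb = 1.0e-14 / 4.4 x 10^-4 = 2.27e-11.
[H^+] = sqrt(Ka x [CH3NH3+]) = sqrt(2.27e-11 x 0.1710) = 1.97e-6 M.
pH = -log(1.97e-6) = 5.71.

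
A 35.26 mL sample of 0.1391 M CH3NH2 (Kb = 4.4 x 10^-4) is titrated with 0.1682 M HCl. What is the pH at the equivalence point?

5.88

n(CH3NH2) = 0.1391 x 0.03526 = 0.004905 mol; V(HCl) at equivalence = 0.004905/0.1682 = 0.02916 L.
At equivalence the base is fully converted to CH3NH3+; total volume = 0.06442 L, so [CH3NH3+] = 0.004905/0.06442 = 0.07614 M.
Ka(CH3NH3+) = Kw/Kb = 1.0e-14 / 4.4 x 10^-4 = 2.27e-11.
[H^+] = sqrt(Ka x [CH3NH3+]) = sqrt(2.27e-11 x 0.07614) = 1.32e-6 M.
pH = -log(1.32e-6) = 5.88.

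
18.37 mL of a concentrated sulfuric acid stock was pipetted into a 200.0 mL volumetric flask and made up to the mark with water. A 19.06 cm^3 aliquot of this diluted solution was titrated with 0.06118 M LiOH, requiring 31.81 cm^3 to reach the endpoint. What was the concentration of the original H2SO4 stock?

n(LiOH) = 0.06118 x 0.03181 = 0.001946 mol.
n(H2SO4) in the aliquot = 0.001946 x 1/2 = 0.0009731 mol.
[diluted H2SO4] = 0.0009731 / 0.01906 = 0.05105 M.
Dilution factor = 200.0/18.37 = 10.89, so [stock] = 0.05105 x 10.89 = 0.556 M.

0.556 M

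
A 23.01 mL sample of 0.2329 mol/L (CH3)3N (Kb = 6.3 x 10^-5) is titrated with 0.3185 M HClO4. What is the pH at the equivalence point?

n((CH3)3N) = 0.2329 x 0.02301 = 0.005359 mol; V(HClO4) at equivalence = 0.005359/0.3185 = 0.01683 L.
At equivalence the base is fully converted to (CH3)3NH+; total volume = 0.03984 L, so [(CH3)3NH+] = 0.005359/0.03984 = 0.1345 M.
Ka((CH3)3NH+) = Kw/Kb = 1.0e-14 / 6.3 x 10^-5 = 1.59e-10.
[H^+] = sqrt(Ka x [(CH3)3NH+]) = sqrt(1.59e-10 x 0.1345) = 4.62e-6 M.
pH = -log(4.62e-6) = 5.34.

5.34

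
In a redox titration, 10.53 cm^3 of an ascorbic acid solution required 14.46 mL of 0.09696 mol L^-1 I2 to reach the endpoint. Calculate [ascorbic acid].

0.133 M

n(I2) = 0.09696 x 0.01446 = 0.001402 mol.
From the balanced equation, 1 mol I2 reacts with 1 mol ascorbic acid, so n(ascorbic acid) = 0.001402 x 1/1 = 0.001402 mol.
[ascorbic acid] = 0.001402 / 0.01053 L = 0.133 M.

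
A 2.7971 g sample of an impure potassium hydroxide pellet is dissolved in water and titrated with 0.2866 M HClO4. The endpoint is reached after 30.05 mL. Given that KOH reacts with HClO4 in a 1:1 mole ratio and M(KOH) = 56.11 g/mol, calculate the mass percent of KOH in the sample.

n(HClO4) = 0.2866 x 0.03005 = 0.008612 mol.
n(KOH) = 0.008612 / 1 = 0.008612 mol.
mass of KOH = 0.008612 x 56.11 = 0.4832 g.
% purity = 0.4832 / 2.7971 x 100 = 17.3%.

17.3%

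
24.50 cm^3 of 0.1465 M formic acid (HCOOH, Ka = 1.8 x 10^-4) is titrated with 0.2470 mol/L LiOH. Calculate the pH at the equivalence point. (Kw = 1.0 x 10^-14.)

8.35

n(HCOOH) = 0.1465 x 0.02450 = 0.003589 mol; V(LiOH) at equivalence = 0.003589/0.2470 = 0.01453 L.
At equivalence all the acid is converted to HCOO-; total volume = 0.02450 + 0.01453 = 0.03903 L, so [HCOO-] = 0.003589/0.03903 = 0.09196 M.
Kb = Kw/Ka = 1.0e-14 / 1.8 x 10^-4 = 5.56e-11.
[OH^-] = sqrt(Kb x [HCOO-]) = sqrt(5.56e-11 x 0.09196) = 2.26e-6 M.
pOH = 5.65, so pH = 14.00 - 5.65 = 8.35.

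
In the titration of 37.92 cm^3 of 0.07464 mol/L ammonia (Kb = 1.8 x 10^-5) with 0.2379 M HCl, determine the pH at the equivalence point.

n(NH3) = 0.07464 x 0.03792 = 0.002830 mol; V(HCl) at equivalence = 0.002830/0.2379 = 0.01190 L.
At equivalence the base is fully converted to NH4+; total volume = 0.04982 L, so [NH4+] = 0.002830/0.04982 = 0.05681 M.
Ka(NH4+) = Kw/Kb = 1.0e-14 / 1.8 x 10^-5 = 5.56e-10.
[H^+] = sqrt(Ka x [NH4+]) = sqrt(5.56e-10 x 0.05681) = 5.62e-6 M.
pH = -log(5.62e-6) = 5.25.

5.25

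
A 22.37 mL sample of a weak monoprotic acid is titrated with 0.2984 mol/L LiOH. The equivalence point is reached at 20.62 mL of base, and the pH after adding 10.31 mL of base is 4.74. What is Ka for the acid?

1.8 x 10^-5

10.31 mL is half of the equivalence volume, so this is the half-equivalence point where [HA] = [A^-].
At half-equivalence pH = pKa, so pKa = 4.74.
Ka = 10^(-4.74) = 1.8 x 10^-5.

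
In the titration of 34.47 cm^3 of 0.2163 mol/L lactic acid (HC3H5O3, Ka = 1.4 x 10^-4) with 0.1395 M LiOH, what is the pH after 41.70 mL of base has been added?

4.40

Initial n(HC3H5O3) = 0.2163 x 0.03447 = 0.007456 mol.
n(LiOH) added = 0.1395 x 0.04170 = 0.005817 mol, converting that many moles of HC3H5O3 to C3H5O3-.
Remaining n(HC3H5O3) = 0.001639 mol; n(C3H5O3-) = 0.005817 mol.
By Henderson-Hasselbalch, pH = pKa + log([A^-]/[HA]) = 3.85 + log(0.005817/0.001639) = 3.85 + (+0.55) = 4.40.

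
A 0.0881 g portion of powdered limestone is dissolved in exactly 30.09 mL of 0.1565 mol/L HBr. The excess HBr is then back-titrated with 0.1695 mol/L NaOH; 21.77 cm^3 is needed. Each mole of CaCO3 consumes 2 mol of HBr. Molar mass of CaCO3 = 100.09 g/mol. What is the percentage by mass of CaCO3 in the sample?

Total n(HBr) added = 0.1565 x 0.03009 = 0.004709 mol.
n(NaOH) used = 0.1695 x 0.02177 = 0.003690 mol, which equals the excess n(HBr).
So n(HBr) consumed by the sample = 0.004709 - 0.003690 = 0.001019 mol.
n(CaCO3) = 0.001019 / 2 = 0.0005095 mol.
mass CaCO3 = 0.0005095 x 100.09 = 0.05100 g, so %CaCO3 = 0.05100/0.0881 x 100 = 57.9%.

57.9%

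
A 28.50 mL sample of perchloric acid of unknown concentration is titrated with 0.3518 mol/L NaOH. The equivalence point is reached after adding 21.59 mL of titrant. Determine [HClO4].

0.267 M

n(NaOH) delivered = 0.3518 x 0.02159 = 0.007595 mol.
For a 1:1 reaction, n(HClO4) = 0.007595 mol.
[HClO4] = 0.007595 mol / 0.02850 L = 0.267 M.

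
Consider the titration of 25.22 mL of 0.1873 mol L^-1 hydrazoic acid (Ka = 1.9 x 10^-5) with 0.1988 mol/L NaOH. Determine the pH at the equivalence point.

8.85

n(HN3) = 0.1873 x 0.02522 = 0.004724 mol; V(NaOH) at equivalence = 0.004724/0.1988 = 0.02376 L.
At equivalence all the acid is converted to N3-; total volume = 0.02522 + 0.02376 = 0.04898 L, so [N3-] = 0.004724/0.04898 = 0.09644 M.
Kb = Kw/Ka = 1.0e-14 / 1.9 x 10^-5 = 5.26e-10.
[OH^-] = sqrt(Kb x [N3-]) = sqrt(5.26e-10 x 0.09644) = 7.12e-6 M.
pOH = 5.15, so pH = 14.00 - 5.15 = 8.85.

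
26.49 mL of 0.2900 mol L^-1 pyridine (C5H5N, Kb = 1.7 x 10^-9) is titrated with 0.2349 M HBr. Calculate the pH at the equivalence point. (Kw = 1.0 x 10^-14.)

3.06

n(C5H5N) = 0.2900 x 0.02649 = 0.007682 mol; V(HBr) at equivalence = 0.007682/0.2349 = 0.03270 L.
At equivalence the base is fully converted to C5H5NH+; total volume = 0.05919 L, so [C5H5NH+] = 0.007682/0.05919 = 0.1298 M.
Ka(C5H5NH+) = Kw/Kb = 1.0e-14 / 1.7 x 10^-9 = 5.88e-6.
[H^+] = sqrt(Ka x [C5H5NH+]) = sqrt(5.88e-6 x 0.1298) = 0.000874 M.
pH = -log(0.000874) = 3.06.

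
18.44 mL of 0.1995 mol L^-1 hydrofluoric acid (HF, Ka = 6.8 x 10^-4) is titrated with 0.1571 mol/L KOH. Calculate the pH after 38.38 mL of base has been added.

n(acid) = 0.1995 x 0.01844 = 0.003679 mol; n(KOH) added = 0.1571 x 0.03838 = 0.006029 mol.
Base is in excess by 0.006029 - 0.003679 = 0.002351 mol in a total volume of 0.05682 L.
[OH^-] = 0.002351/0.05682 = 0.04137 M, so pOH = 1.38 and pH = 14.00 - 1.38 = 12.62.

12.62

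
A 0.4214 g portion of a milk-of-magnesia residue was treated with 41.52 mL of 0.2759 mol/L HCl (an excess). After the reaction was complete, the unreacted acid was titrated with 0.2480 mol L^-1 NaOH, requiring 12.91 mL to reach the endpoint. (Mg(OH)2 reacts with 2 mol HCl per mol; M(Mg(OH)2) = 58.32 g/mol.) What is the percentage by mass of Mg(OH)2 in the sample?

57.1%

Total n(HCl) added = 0.2759 x 0.04152 = 0.01146 mol.
n(NaOH) used = 0.2480 x 0.01291 = 0.003202 mol, which equals the excess n(HCl).
So n(HCl) consumed by the sample = 0.01146 - 0.003202 = 0.008254 mol.
n(Mg(OH)2) = 0.008254 / 2 = 0.004127 mol.
mass Mg(OH)2 = 0.004127 x 58.32 = 0.2407 g, so %Mg(OH)2 = 0.2407/0.4214 x 100 = 57.1%.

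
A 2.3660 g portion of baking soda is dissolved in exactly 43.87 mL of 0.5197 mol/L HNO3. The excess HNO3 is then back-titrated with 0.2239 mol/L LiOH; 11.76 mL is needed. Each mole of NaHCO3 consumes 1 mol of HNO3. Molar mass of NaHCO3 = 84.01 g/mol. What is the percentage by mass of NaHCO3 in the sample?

Total n(HNO3) added = 0.5197 x 0.04387 = 0.02280 mol.
n(LiOH) used = 0.2239 x 0.01176 = 0.002633 mol, which equals the excess n(HNO3).
So n(HNO3) consumed by the sample = 0.02280 - 0.002633 = 0.02017 mol.
n(NaHCO3) = 0.02017 / 1 = 0.02017 mol.
mass NaHCO3 = 0.02017 x 84.01 = 1.694 g, so %NaHCO3 = 1.694/2.3660 x 100 = 71.6%.

71.6%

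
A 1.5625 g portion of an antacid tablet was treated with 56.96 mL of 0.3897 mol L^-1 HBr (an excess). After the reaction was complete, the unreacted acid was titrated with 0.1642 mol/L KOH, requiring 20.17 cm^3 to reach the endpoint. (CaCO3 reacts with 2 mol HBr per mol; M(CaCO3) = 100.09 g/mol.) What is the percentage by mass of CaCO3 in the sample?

60.5%

Total n(HBr) added = 0.3897 x 0.05696 = 0.02220 mol.
n(KOH) used = 0.1642 x 0.02017 = 0.003312 mol, which equals the excess n(HBr).
So n(HBr) consumed by the sample = 0.02220 - 0.003312 = 0.01889 mol.
n(CaCO3) = 0.01889 / 2 = 0.009443 mol.
mass CaCO3 = 0.009443 x 100.09 = 0.9451 g, so %CaCO3 = 0.9451/1.5625 x 100 = 60.5%.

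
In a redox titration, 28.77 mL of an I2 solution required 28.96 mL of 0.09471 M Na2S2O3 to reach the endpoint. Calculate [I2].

0.0477 M

n(Na2S2O3) = 0.09471 x 0.02896 = 0.002743 mol.
From the balanced equation, 2 mol Na2S2O3 reacts with 1 mol I2, so n(I2) = 0.002743 x 1/2 = 0.001371 mol.
[I2] = 0.001371 / 0.02877 L = 0.0477 M.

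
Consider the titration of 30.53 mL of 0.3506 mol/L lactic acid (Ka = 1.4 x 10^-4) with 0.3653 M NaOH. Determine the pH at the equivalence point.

n(HC3H5O3) = 0.3506 x 0.03053 = 0.01070 mol; V(NaOH) at equivalence = 0.01070/0.3653 = 0.02930 L.
At equivalence all the acid is converted to C3H5O3-; total volume = 0.03053 + 0.02930 = 0.05983 L, so [C3H5O3-] = 0.01070/0.05983 = 0.1789 M.
Kb = Kw/Ka = 1.0e-14 / 1.4 x 10^-4 = 7.14e-11.
[OH^-] = sqrt(Kb x [C3H5O3-]) = sqrt(7.14e-11 x 0.1789) = 3.57e-6 M.
pOH = 5.45, so pH = 14.00 - 5.45 = 8.55.

8.55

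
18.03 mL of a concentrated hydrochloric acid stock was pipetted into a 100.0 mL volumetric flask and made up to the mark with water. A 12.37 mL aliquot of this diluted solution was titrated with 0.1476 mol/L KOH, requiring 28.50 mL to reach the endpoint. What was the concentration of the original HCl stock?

n(KOH) = 0.1476 x 0.02850 = 0.004207 mol.
n(HCl) in the aliquot = 0.004207 mol.
[diluted HCl] = 0.004207 / 0.01237 = 0.3401 M.
Dilution factor = 100.0/18.03 = 5.546, so [stock] = 0.3401 x 5.546 = 1.89 M.

1.89 M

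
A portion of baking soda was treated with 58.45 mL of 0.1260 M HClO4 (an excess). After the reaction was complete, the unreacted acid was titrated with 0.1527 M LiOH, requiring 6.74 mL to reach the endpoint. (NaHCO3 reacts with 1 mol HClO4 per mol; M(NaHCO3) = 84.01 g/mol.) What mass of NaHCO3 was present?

Total n(HClO4) added = 0.1260 x 0.05845 = 0.007365 mol.
n(LiOH) used = 0.1527 x 0.006740 = 0.001029 mol, which equals the excess n(HClO4).
So n(HClO4) consumed by the sample = 0.007365 - 0.001029 = 0.006336 mol.
n(NaHCO3) = 0.006336 / 1 = 0.006336 mol.
mass = 0.006336 mol x 84.01 g/mol = 0.532 g.

0.532 g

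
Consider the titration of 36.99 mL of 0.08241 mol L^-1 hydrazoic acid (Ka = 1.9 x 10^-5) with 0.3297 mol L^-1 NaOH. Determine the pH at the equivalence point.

n(HN3) = 0.08241 x 0.03699 = 0.003048 mol; V(NaOH) at equivalence = 0.003048/0.3297 = 0.009246 L.
At equivalence all the acid is converted to N3-; total volume = 0.03699 + 0.009246 = 0.04624 L, so [N3-] = 0.003048/0.04624 = 0.06593 M.
Kb = Kw/Ka = 1.0e-14 / 1.9 x 10^-5 = 5.26e-10.
[OH^-] = sqrt(Kb x [N3-]) = sqrt(5.26e-10 x 0.06593) = 5.89e-6 M.
pOH = 5.23, so pH = 14.00 - 5.23 = 8.77.

8.77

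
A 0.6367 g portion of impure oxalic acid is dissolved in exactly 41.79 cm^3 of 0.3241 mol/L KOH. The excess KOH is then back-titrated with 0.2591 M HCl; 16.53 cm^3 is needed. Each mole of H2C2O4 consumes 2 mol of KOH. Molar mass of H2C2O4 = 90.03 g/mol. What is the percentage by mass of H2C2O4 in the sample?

65.5%

Total n(KOH) added = 0.3241 x 0.04179 = 0.01354 mol.
n(HCl) used = 0.2591 x 0.01653 = 0.004283 mol, which equals the excess n(KOH).
So n(KOH) consumed by the sample = 0.01354 - 0.004283 = 0.009261 mol.
n(H2C2O4) = 0.009261 / 2 = 0.004631 mol.
mass H2C2O4 = 0.004631 x 90.03 = 0.4169 g, so %H2C2O4 = 0.4169/0.6367 x 100 = 65.5%.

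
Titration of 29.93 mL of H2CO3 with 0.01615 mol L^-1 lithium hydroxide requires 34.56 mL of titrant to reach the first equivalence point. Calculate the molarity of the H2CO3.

0.0186 M

n(LiOH) = 0.01615 x 0.03456 = 0.0005581 mol.
At the first equivalence point, 1 mol OH^- react per mol H2CO3, so n(H2CO3) = 0.0005581 / 1 = 0.0005581 mol.
[H2CO3] = 0.0005581 / 0.02993 L = 0.0186 M.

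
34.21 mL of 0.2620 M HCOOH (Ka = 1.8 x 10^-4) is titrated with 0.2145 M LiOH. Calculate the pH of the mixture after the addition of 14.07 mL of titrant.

3.45

Initial n(HCOOH) = 0.2620 x 0.03421 = 0.008963 mol.
n(LiOH) added = 0.2145 x 0.01407 = 0.003018 mol, converting that many moles of HCOOH to HCOO-.
Remaining n(HCOOH) = 0.005945 mol; n(HCOO-) = 0.003018 mol.
By Henderson-Hasselbalch, pH = pKa + log([A^-]/[HA]) = 3.74 + log(0.003018/0.005945) = 3.74 + (-0.29) = 3.45.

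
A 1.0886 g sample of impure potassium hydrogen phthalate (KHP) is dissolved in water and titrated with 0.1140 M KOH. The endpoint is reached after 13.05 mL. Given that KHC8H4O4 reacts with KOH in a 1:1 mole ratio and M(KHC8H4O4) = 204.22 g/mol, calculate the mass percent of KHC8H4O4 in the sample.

n(KOH) = 0.1140 x 0.01305 = 0.001488 mol.
n(KHC8H4O4) = 0.001488 / 1 = 0.001488 mol.
mass of KHC8H4O4 = 0.001488 x 204.22 = 0.3038 g.
% purity = 0.3038 / 1.0886 x 100 = 27.9%.

27.9%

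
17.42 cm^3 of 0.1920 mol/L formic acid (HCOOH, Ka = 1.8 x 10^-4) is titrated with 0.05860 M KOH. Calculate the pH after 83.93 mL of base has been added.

n(acid) = 0.1920 x 0.01742 = 0.003345 mol; n(KOH) added = 0.05860 x 0.08393 = 0.004918 mol.
Base is in excess by 0.004918 - 0.003345 = 0.001574 mol in a total volume of 0.1014 L.
[OH^-] = 0.001574/0.1014 = 0.01553 M, so pOH = 1.81 and pH = 14.00 - 1.81 = 12.19.

12.19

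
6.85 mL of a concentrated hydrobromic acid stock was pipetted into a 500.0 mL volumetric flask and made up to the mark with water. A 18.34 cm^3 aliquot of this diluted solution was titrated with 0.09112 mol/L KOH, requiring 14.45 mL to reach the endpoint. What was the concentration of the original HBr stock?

5.24 M

n(KOH) = 0.09112 x 0.01445 = 0.001317 mol.
n(HBr) in the aliquot = 0.001317 mol.
[diluted HBr] = 0.001317 / 0.01834 = 0.07179 M.
Dilution factor = 500.0/6.850 = 72.99, so [stock] = 0.07179 x 72.99 = 5.24 M.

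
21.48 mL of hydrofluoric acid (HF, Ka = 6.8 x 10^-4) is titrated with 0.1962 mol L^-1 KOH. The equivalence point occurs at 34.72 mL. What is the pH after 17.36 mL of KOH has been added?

3.17

17.36 mL is exactly half the equivalence volume (34.72/2), i.e. the half-equivalence point.
There, n(HA) = n(A^-), so pH = pKa = -log(6.8 x 10^-4) = 3.17.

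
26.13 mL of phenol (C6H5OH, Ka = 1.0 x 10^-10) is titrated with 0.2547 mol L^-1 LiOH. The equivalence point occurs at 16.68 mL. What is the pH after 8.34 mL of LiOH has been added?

8.34 mL is exactly half the equivalence volume (16.68/2), i.e. the half-equivalence point.
There, n(HA) = n(A^-), so pH = pKa = -log(1.0 x 10^-10) = 10.00.

10.00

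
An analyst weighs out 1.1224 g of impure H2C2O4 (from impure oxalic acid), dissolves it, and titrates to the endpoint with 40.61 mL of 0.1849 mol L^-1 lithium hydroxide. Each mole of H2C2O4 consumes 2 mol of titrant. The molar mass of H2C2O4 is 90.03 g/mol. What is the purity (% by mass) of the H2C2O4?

n(LiOH) = 0.1849 x 0.04061 = 0.007509 mol.
n(H2C2O4) = 0.007509 / 2 = 0.003754 mol.
mass of H2C2O4 = 0.003754 x 90.03 = 0.3380 g.
% purity = 0.3380 / 1.1224 x 100 = 30.1%.

30.1%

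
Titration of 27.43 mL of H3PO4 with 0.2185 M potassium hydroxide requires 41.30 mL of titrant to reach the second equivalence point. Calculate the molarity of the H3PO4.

n(KOH) = 0.2185 x 0.04130 = 0.009024 mol.
At the second equivalence point, 2 mol OH^- react per mol H3PO4, so n(H3PO4) = 0.009024 / 2 = 0.004512 mol.
[H3PO4] = 0.004512 / 0.02743 L = 0.164 M.

0.164 M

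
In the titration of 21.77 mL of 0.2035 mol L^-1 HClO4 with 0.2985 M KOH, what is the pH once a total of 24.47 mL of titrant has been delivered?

12.79

n(acid) = 0.2035 x 0.02177 = 0.004430 mol; n(KOH) added = 0.2985 x 0.02447 = 0.007304 mol.
Base is in excess by 0.007304 - 0.004430 = 0.002874 mol in a total volume of 0.04624 L.
[OH^-] = 0.002874/0.04624 = 0.06216 M, so pOH = 1.21 and pH = 14.00 - 1.21 = 12.79.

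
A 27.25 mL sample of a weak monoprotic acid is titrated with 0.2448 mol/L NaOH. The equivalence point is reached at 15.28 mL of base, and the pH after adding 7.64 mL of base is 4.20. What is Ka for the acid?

6.3 x 10^-5

7.64 mL is half of the equivalence volume, so this is the half-equivalence point where [HA] = [A^-].
At half-equivalence pH = pKa, so pKa = 4.20.
Ka = 10^(-4.20) = 6.3 x 10^-5.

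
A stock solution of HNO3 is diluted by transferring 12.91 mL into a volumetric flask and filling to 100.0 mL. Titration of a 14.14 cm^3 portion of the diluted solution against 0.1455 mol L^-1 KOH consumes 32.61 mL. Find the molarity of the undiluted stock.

2.60 M

n(KOH) = 0.1455 x 0.03261 = 0.004745 mol.
n(HNO3) in the aliquot = 0.004745 mol.
[diluted HNO3] = 0.004745 / 0.01414 = 0.3356 M.
Dilution factor = 100.0/12.91 = 7.746, so [stock] = 0.3356 x 7.746 = 2.60 M.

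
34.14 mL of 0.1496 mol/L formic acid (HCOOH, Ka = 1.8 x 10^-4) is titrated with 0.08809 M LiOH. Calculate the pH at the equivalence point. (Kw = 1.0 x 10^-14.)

8.24

n(HCOOH) = 0.1496 x 0.03414 = 0.005107 mol; V(LiOH) at equivalence = 0.005107/0.08809 = 0.05798 L.
At equivalence all the acid is converted to HCOO-; total volume = 0.03414 + 0.05798 = 0.09212 L, so [HCOO-] = 0.005107/0.09212 = 0.05544 M.
Kb = Kw/Ka = 1.0e-14 / 1.8 x 10^-4 = 5.56e-11.
[OH^-] = sqrt(Kb x [HCOO-]) = sqrt(5.56e-11 x 0.05544) = 1.76e-6 M.
pOH = 5.76, so pH = 14.00 - 5.76 = 8.24.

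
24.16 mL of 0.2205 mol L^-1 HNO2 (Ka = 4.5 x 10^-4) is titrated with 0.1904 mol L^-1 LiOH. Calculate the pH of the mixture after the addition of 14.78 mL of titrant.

3.40

Initial n(HNO2) = 0.2205 x 0.02416 = 0.005327 mol.
n(LiOH) added = 0.1904 x 0.01478 = 0.002814 mol, converting that many moles of HNO2 to NO2-.
Remaining n(HNO2) = 0.002513 mol; n(NO2-) = 0.002814 mol.
By Henderson-Hasselbalch, pH = pKa + log([A^-]/[HA]) = 3.35 + log(0.002814/0.002513) = 3.35 + (+0.05) = 3.40.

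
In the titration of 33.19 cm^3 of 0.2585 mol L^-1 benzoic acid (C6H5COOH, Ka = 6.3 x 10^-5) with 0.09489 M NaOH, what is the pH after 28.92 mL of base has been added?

Initial n(C6H5COOH) = 0.2585 x 0.03319 = 0.008580 mol.
n(NaOH) added = 0.09489 x 0.02892 = 0.002744 mol, converting that many moles of C6H5COOH to C6H5COO-.
Remaining n(C6H5COOH) = 0.005835 mol; n(C6H5COO-) = 0.002744 mol.
By Henderson-Hasselbalch, pH = pKa + log([A^-]/[HA]) = 4.20 + log(0.002744/0.005835) = 4.20 + (-0.33) = 3.87.

3.87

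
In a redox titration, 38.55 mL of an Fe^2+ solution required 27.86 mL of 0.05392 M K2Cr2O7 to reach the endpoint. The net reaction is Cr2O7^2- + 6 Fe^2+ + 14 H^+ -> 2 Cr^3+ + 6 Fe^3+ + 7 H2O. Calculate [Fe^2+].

0.234 M

n(K2Cr2O7) = 0.05392 x 0.02786 = 0.001502 mol.
From the balanced equation, 1 mol K2Cr2O7 reacts with 6 mol Fe^2+, so n(Fe^2+) = 0.001502 x 6/1 = 0.009013 mol.
[Fe^2+] = 0.009013 / 0.03855 L = 0.234 M.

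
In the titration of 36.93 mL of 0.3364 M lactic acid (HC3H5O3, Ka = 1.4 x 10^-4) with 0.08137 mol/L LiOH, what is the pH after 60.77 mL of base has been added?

Initial n(HC3H5O3) = 0.3364 x 0.03693 = 0.01242 mol.
n(LiOH) added = 0.08137 x 0.06077 = 0.004945 mol, converting that many moles of HC3H5O3 to C3H5O3-.
Remaining n(HC3H5O3) = 0.007478 mol; n(C3H5O3-) = 0.004945 mol.
By Henderson-Hasselbalch, pH = pKa + log([A^-]/[HA]) = 3.85 + log(0.004945/0.007478) = 3.85 + (-0.18) = 3.67.

3.67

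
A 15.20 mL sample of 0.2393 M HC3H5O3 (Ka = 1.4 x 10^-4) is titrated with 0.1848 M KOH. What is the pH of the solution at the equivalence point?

8.44

n(HC3H5O3) = 0.2393 x 0.01520 = 0.003637 mol; V(KOH) at equivalence = 0.003637/0.1848 = 0.01968 L.
At equivalence all the acid is converted to C3H5O3-; total volume = 0.01520 + 0.01968 = 0.03488 L, so [C3H5O3-] = 0.003637/0.03488 = 0.1043 M.
Kb = Kw/Ka = 1.0e-14 / 1.4 x 10^-4 = 7.14e-11.
[OH^-] = sqrt(Kb x [C3H5O3-]) = sqrt(7.14e-11 x 0.1043) = 2.73e-6 M.
pOH = 5.56, so pH = 14.00 - 5.56 = 8.44.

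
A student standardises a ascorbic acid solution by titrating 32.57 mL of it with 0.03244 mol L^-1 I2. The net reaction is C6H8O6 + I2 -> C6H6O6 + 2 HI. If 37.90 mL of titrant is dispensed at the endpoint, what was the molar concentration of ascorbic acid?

0.0377 M

n(I2) = 0.03244 x 0.03790 = 0.001229 mol.
From the balanced equation, 1 mol I2 reacts with 1 mol ascorbic acid, so n(ascorbic acid) = 0.001229 x 1/1 = 0.001229 mol.
[ascorbic acid] = 0.001229 / 0.03257 L = 0.0377 M.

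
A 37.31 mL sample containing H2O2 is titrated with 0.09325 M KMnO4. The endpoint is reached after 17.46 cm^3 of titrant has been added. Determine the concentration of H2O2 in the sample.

n(KMnO4) = 0.09325 x 0.01746 = 0.001628 mol.
From the balanced equation, 2 mol KMnO4 reacts with 5 mol H2O2, so n(H2O2) = 0.001628 x 5/2 = 0.004070 mol.
[H2O2] = 0.004070 / 0.03731 L = 0.109 M.

0.109 M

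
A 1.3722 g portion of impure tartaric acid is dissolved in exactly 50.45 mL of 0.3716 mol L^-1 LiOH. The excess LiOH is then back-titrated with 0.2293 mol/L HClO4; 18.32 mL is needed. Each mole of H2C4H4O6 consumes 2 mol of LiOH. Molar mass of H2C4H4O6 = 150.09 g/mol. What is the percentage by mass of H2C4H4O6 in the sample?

Total n(LiOH) added = 0.3716 x 0.05045 = 0.01875 mol.
n(HClO4) used = 0.2293 x 0.01832 = 0.004201 mol, which equals the excess n(LiOH).
So n(LiOH) consumed by the sample = 0.01875 - 0.004201 = 0.01455 mol.
n(H2C4H4O6) = 0.01455 / 2 = 0.007273 mol.
mass H2C4H4O6 = 0.007273 x 150.09 = 1.092 g, so %H2C4H4O6 = 1.092/1.3722 x 100 = 79.6%.

79.6%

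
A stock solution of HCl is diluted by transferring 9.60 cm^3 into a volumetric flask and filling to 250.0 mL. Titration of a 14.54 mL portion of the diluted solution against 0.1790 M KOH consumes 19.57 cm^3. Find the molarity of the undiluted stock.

n(KOH) = 0.1790 x 0.01957 = 0.003503 mol.
n(HCl) in the aliquot = 0.003503 mol.
[diluted HCl] = 0.003503 / 0.01454 = 0.2409 M.
Dilution factor = 250.0/9.600 = 26.04, so [stock] = 0.2409 x 26.04 = 6.27 M.

6.27 M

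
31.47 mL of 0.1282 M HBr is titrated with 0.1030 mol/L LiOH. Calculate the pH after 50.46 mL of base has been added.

n(acid) = 0.1282 x 0.03147 = 0.004034 mol; n(LiOH) added = 0.1030 x 0.05046 = 0.005197 mol.
Base is in excess by 0.005197 - 0.004034 = 0.001163 mol in a total volume of 0.08193 L.
[OH^-] = 0.001163/0.08193 = 0.01419 M, so pOH = 1.85 and pH = 14.00 - 1.85 = 12.15.

12.15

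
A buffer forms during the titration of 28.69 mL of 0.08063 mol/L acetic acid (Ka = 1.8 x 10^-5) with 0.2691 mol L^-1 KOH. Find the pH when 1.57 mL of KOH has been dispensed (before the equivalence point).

4.09

Initial n(CH3COOH) = 0.08063 x 0.02869 = 0.002313 mol.
n(KOH) added = 0.2691 x 0.001570 = 0.0004225 mol, converting that many moles of CH3COOH to CH3COO-.
Remaining n(CH3COOH) = 0.001891 mol; n(CH3COO-) = 0.0004225 mol.
By Henderson-Hasselbalch, pH = pKa + log([A^-]/[HA]) = 4.74 + log(0.0004225/0.001891) = 4.74 + (-0.65) = 4.09.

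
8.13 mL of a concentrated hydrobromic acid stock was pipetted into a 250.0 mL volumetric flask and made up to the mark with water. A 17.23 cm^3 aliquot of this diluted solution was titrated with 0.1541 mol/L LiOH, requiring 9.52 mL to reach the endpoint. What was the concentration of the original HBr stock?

n(LiOH) = 0.1541 x 0.009520 = 0.001467 mol.
n(HBr) in the aliquot = 0.001467 mol.
[diluted HBr] = 0.001467 / 0.01723 = 0.08514 M.
Dilution factor = 250.0/8.130 = 30.75, so [stock] = 0.08514 x 30.75 = 2.62 M.

2.62 M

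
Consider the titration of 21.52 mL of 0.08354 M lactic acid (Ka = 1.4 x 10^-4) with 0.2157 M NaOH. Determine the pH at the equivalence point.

8.32

n(HC3H5O3) = 0.08354 x 0.02152 = 0.001798 mol; V(NaOH) at equivalence = 0.001798/0.2157 = 0.008335 L.
At equivalence all the acid is converted to C3H5O3-; total volume = 0.02152 + 0.008335 = 0.02985 L, so [C3H5O3-] = 0.001798/0.02985 = 0.06022 M.
Kb = Kw/Ka = 1.0e-14 / 1.4 x 10^-4 = 7.14e-11.
[OH^-] = sqrt(Kb x [C3H5O3-]) = sqrt(7.14e-11 x 0.06022) = 2.07e-6 M.
pOH = 5.68, so pH = 14.00 - 5.68 = 8.32.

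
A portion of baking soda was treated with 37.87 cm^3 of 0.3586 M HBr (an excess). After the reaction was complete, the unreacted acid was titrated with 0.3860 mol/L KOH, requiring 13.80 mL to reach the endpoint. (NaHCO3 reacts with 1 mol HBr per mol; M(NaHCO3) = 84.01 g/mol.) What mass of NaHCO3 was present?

0.693 g

Total n(HBr) added = 0.3586 x 0.03787 = 0.01358 mol.
n(KOH) used = 0.3860 x 0.01380 = 0.005327 mol, which equals the excess n(HBr).
So n(HBr) consumed by the sample = 0.01358 - 0.005327 = 0.008253 mol.
n(NaHCO3) = 0.008253 / 1 = 0.008253 mol.
mass = 0.008253 mol x 84.01 g/mol = 0.693 g.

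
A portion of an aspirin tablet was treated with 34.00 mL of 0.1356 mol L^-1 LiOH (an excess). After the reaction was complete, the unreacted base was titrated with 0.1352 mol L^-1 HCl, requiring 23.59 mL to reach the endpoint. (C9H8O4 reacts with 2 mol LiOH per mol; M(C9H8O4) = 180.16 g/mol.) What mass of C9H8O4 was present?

Total n(LiOH) added = 0.1356 x 0.03400 = 0.004610 mol.
n(HCl) used = 0.1352 x 0.02359 = 0.003189 mol, which equals the excess n(LiOH).
So n(LiOH) consumed by the sample = 0.004610 - 0.003189 = 0.001421 mol.
n(C9H8O4) = 0.001421 / 2 = 0.0007105 mol.
mass = 0.0007105 mol x 180.16 g/mol = 0.128 g.

0.128 g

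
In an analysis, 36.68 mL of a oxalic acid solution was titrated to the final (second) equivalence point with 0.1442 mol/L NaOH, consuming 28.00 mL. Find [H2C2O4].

0.0550 M

n(NaOH) = 0.1442 x 0.02800 = 0.004038 mol.
At the final (second) equivalence point, 2 mol OH^- react per mol H2C2O4, so n(H2C2O4) = 0.004038 / 2 = 0.002019 mol.
[H2C2O4] = 0.002019 / 0.03668 L = 0.0550 M.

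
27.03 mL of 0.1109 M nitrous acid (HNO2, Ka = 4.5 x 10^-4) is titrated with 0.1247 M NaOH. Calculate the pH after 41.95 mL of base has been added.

12.51

n(acid) = 0.1109 x 0.02703 = 0.002998 mol; n(NaOH) added = 0.1247 x 0.04195 = 0.005231 mol.
Base is in excess by 0.005231 - 0.002998 = 0.002234 mol in a total volume of 0.06898 L.
[OH^-] = 0.002234/0.06898 = 0.03238 M, so pOH = 1.49 and pH = 14.00 - 1.49 = 12.51.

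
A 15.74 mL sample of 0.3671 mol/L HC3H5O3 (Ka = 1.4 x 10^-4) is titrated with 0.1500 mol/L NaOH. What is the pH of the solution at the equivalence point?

n(HC3H5O3) = 0.3671 x 0.01574 = 0.005778 mol; V(NaOH) at equivalence = 0.005778/0.1500 = 0.03852 L.
At equivalence all the acid is converted to C3H5O3-; total volume = 0.01574 + 0.03852 = 0.05426 L, so [C3H5O3-] = 0.005778/0.05426 = 0.1065 M.
Kb = Kw/Ka = 1.0e-14 / 1.4 x 10^-4 = 7.14e-11.
[OH^-] = sqrt(Kb x [C3H5O3-]) = sqrt(7.14e-11 x 0.1065) = 2.76e-6 M.
pOH = 5.56, so pH = 14.00 - 5.56 = 8.44.

8.44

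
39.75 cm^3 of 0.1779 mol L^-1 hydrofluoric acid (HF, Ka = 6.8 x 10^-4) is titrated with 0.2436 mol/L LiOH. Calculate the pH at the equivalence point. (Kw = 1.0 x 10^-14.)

n(HF) = 0.1779 x 0.03975 = 0.007072 mol; V(LiOH) at equivalence = 0.007072/0.2436 = 0.02903 L.
At equivalence all the acid is converted to F-; total volume = 0.03975 + 0.02903 = 0.06878 L, so [F-] = 0.007072/0.06878 = 0.1028 M.
Kb = Kw/Ka = 1.0e-14 / 6.8 x 10^-4 = 1.47e-11.
[OH^-] = sqrt(Kb x [F-]) = sqrt(1.47e-11 x 0.1028) = 1.23e-6 M.
pOH = 5.91, so pH = 14.00 - 5.91 = 8.09.

8.09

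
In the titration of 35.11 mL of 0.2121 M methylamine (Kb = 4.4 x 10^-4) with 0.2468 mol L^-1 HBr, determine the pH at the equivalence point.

n(CH3NH2) = 0.2121 x 0.03511 = 0.007447 mol; V(HBr) at equivalence = 0.007447/0.2468 = 0.03017 L.
At equivalence the base is fully converted to CH3NH3+; total volume = 0.06528 L, so [CH3NH3+] = 0.007447/0.06528 = 0.1141 M.
Ka(CH3NH3+) = Kw/Kb = 1.0e-14 / 4.4 x 10^-4 = 2.27e-11.
[H^+] = sqrt(Ka x [CH3NH3+]) = sqrt(2.27e-11 x 0.1141) = 1.61e-6 M.
pH = -log(1.61e-6) = 5.79.

5.79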